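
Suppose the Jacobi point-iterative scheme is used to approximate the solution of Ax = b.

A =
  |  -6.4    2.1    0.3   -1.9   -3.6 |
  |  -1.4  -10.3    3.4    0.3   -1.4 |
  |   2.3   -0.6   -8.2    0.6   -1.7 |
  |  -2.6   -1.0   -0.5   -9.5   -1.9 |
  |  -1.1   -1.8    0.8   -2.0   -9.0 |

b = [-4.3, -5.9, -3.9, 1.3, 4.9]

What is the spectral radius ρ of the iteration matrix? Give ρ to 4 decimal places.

A = D + L + U where D = diag(-6.4, -10.3, -8.2, -9.5, -9).
T_J = -D⁻¹(L+U): T[1,4] = -(-1.4)/(-10.3) = -0.1359; T[1,1] = 0.
  T[0,:] = [+0.0000  +0.3281  +0.0469  -0.2969  -0.5625]
  T[1,:] = [-0.1359  +0.0000  +0.3301  +0.0291  -0.1359]
  T[2,:] = [+0.2805  -0.0732  +0.0000  +0.0732  -0.2073]
  T[3,:] = [-0.2737  -0.1053  -0.0526  +0.0000  -0.2000]
  T[4,:] = [-0.1222  -0.2000  +0.0889  -0.2222  +0.0000]
moduli |λ_i(T)| = 0.5500, 0.3665, 0.3665, 0.3344, 0.3344.
ρ(T) = max|λ| = 0.5500; 0.5500 < 1 ⇒ converges.

0.5500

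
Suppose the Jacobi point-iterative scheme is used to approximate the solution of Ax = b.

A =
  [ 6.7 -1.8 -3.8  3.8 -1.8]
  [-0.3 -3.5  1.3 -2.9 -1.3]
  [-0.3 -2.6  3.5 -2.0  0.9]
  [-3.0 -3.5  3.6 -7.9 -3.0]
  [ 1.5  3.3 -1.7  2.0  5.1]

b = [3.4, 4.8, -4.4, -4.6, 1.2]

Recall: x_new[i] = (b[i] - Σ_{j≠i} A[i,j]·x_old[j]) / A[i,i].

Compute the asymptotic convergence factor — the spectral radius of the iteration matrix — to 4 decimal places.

Write A = D+L+U with D = diag(6.7, -3.5, 3.5, -7.9, 5.1).
Jacobi T = -D⁻¹(L+U): T[1,4] = -(-1.3)/(-3.5) = -0.3714; T[1,1] = 0.
  T[0,:] = [+0.0000 +0.2687 +0.5672 -0.5672 +0.2687]
  T[1,:] = [-0.0857 +0.0000 +0.3714 -0.8286 -0.3714]
  T[2,:] = [+0.0857 +0.7429 +0.0000 +0.5714 -0.2571]
  T[3,:] = [-0.3797 -0.4430 +0.4557 +0.0000 -0.3797]
  T[4,:] = [-0.2941 -0.6471 +0.3333 -0.3922 +0.0000]
|roots of det(T-λI)|: 1.3968, 0.6427, 0.6324, 0.1433, 0.1433.
ρ(T) = max|λ| = 1.3968; 1.3968 > 1, so it fails to converge.

1.3968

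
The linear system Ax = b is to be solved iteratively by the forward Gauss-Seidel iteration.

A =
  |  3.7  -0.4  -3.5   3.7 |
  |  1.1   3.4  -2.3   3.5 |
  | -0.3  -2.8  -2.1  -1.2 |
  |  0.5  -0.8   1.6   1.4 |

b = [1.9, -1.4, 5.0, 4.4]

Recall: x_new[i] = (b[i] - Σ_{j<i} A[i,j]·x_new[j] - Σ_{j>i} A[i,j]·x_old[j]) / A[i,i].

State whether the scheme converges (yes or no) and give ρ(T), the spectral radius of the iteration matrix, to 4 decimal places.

Diagonal D = diag(3.7, 3.4, -2.1, 1.4); L, U strict lower/upper.
T_GS = -(D+L)⁻¹U: row 0 first, T[0,2] = -(-3.5)/(3.7) = +0.9459; later rows by forward substitution.
  T[0,:] = [+0.0000 +0.1081 +0.9459 -1.0000]
  T[1,:] = [+0.0000 -0.0350 +0.3704 -0.7059]
  T[2,:] = [+0.0000 +0.0312 -0.6290 +0.5126]
  T[3,:] = [+0.0000 -0.0942 +0.5927 -0.6321]
eigenvalue magnitudes: 1.2381, 0.1426, 0.0846, 0.0000.
spectral radius ρ = 1.2381; 1.2381 > 1, so it fails to converge.

no, ρ = 1.2381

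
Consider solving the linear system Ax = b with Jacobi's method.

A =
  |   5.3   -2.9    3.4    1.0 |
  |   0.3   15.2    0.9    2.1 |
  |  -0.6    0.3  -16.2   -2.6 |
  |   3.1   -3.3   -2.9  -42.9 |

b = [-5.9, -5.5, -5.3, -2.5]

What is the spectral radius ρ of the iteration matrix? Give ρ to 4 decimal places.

0.1975

A = D + L + U where D = diag(5.3, 15.2, -16.2, -42.9).
Jacobi T = -D⁻¹(L+U): T[2,3] = -(-2.6)/(-16.2) = -0.1605; T[2,2] = 0.
  T[0,:] = [+0.0000  +0.5472  -0.6415  -0.1887]
  T[1,:] = [-0.0197  +0.0000  -0.0592  -0.1382]
  T[2,:] = [-0.0370  +0.0185  +0.0000  -0.1605]
  T[3,:] = [+0.0723  -0.0769  -0.0676  +0.0000]
eigenvalue magnitudes: 0.1975, 0.1458, 0.1084, 0.1084.
ρ = 0.1975; 0.1975 < 1 ⇒ converges.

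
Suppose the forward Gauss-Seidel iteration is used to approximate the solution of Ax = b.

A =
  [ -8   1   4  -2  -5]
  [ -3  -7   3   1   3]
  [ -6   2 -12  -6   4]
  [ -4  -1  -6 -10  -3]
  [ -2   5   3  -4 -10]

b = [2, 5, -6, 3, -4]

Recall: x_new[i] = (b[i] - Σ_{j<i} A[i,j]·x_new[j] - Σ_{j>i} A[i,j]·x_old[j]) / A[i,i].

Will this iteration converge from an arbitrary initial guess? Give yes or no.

Diagonal D = diag(-8, -7, -12, -10, -10); L, U strict lower/upper.
T_GS = -(D+L)⁻¹U: row 0 first, T[0,2] = -(4)/(-8) = +0.5000; later rows by forward substitution.
  T[0,:] = [+0.0000, +0.1250, +0.5000, -0.2500, -0.6250]
  T[1,:] = [+0.0000, -0.0536, +0.2143, +0.2500, +0.6964]
  T[2,:] = [+0.0000, -0.0714, -0.2143, -0.3333, +0.7619]
  T[3,:] = [+0.0000, -0.0018, -0.0929, +0.2750, -0.5768]
  T[4,:] = [+0.0000, -0.0725, -0.0200, -0.0350, +0.9325]
|roots of det(T-λI)|: 0.9023, 0.2749, 0.2062, 0.0314, 0.0000.
ρ = 0.9023; 0.9023 < 1: convergent.

yes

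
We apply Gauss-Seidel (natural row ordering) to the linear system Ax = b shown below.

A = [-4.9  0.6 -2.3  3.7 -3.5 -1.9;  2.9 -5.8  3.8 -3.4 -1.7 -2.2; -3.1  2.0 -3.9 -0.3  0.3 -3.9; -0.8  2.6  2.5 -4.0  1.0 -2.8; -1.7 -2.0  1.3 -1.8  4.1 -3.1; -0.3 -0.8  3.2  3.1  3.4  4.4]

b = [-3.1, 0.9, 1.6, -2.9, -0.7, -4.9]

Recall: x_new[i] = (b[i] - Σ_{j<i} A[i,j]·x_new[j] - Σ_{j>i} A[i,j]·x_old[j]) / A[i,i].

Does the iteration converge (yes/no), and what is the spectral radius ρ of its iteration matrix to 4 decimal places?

no, ρ = 1.1518

Diagonal D = diag(-4.9, -5.8, -3.9, -4, 4.1, 4.4); L, U strict lower/upper.
Gauss-Seidel: T = -(D+L)⁻¹U, row 0 first, T[0,5] = -(-1.9)/(-4.9) = -0.3878; later rows by forward substitution.
  T[0,:] = [+0.0000 +0.1224 -0.4694 +0.7551 -0.7143 -0.3878]
  T[1,:] = [+0.0000 +0.0612 +0.4205 -0.2087 -0.6502 -0.5732]
  T[2,:] = [+0.0000 -0.0659 +0.5887 -0.7841 +0.3112 -0.9857]
  T[3,:] = [+0.0000 -0.0259 +0.7351 -0.7767 +0.1647 -1.6111]
  T[4,:] = [+0.0000 +0.0902 +0.1466 +0.1189 -0.6397 -0.0790]
  T[5,:] = [+0.0000 +0.0160 -1.0149 +1.0392 -0.0150 +1.7824]
|eigenvalues of T|: 1.1518, 0.6216, 0.5269, 0.0352, 0.0060, 0.0000.
ρ = 1.1518; 1.1518 > 1 ⇒ diverges.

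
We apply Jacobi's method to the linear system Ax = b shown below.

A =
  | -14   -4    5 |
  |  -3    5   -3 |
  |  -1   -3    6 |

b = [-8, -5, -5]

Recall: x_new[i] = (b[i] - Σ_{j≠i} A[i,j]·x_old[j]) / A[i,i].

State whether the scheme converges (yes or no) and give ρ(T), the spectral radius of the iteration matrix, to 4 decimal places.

Split A = D + L + U, D = diag(-14, 5, 6).
Jacobi T = -D⁻¹(L+U): T[2,1] = -(-3)/(6) = +0.5000; T[2,2] = 0.
  T[0,:] = [+0.0000  -0.2857  +0.3571]
  T[1,:] = [+0.6000  +0.0000  +0.6000]
  T[2,:] = [+0.1667  +0.5000  +0.0000]
|eigenvalues of T|: 0.5708, 0.3710, 0.3710.
ρ(T) = max|λ| = 0.5708; 0.5708 < 1 ⇒ converges.

yes, ρ = 0.5708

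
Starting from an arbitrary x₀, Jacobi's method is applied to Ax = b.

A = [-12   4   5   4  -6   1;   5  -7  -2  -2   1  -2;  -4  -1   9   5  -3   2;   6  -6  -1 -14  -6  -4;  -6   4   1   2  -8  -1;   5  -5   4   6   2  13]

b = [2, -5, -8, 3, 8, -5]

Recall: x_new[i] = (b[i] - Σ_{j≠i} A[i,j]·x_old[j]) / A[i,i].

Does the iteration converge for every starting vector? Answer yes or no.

no

Let D = diag(-12, -7, 9, -14, -8, 13); L, U the strict triangles.
T_J = -D⁻¹(L+U): T[0,2] = -(5)/(-12) = +0.4167; T[0,0] = 0.
  T[0,:] = [+0.0000 +0.3333 +0.4167 +0.3333 -0.5000 +0.0833]
  T[1,:] = [+0.7143 +0.0000 -0.2857 -0.2857 +0.1429 -0.2857]
  T[2,:] = [+0.4444 +0.1111 +0.0000 -0.5556 +0.3333 -0.2222]
  T[3,:] = [+0.4286 -0.4286 -0.0714 +0.0000 -0.4286 -0.2857]
  T[4,:] = [-0.7500 +0.5000 +0.1250 +0.2500 +0.0000 -0.1250]
  T[5,:] = [-0.3846 +0.3846 -0.3077 -0.4615 -0.1538 +0.0000]
|eigenvalues of T|: 1.1325, 0.6799, 0.6651, 0.5352, 0.5352, 0.3702.
ρ(T) = max|λ| = 1.1325; 1.1325 > 1, so it fails to converge.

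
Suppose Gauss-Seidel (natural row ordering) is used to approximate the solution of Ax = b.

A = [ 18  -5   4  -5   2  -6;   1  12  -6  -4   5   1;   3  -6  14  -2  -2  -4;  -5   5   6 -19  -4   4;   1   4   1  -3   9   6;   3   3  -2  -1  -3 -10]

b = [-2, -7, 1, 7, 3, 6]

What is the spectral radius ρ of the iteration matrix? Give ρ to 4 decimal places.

Write A = D+L+U with D = diag(18, 12, 14, -19, 9, -10).
GS T = -(D+L)⁻¹U: row 0 first, T[0,3] = -(-5)/(18) = +0.2778; later rows by forward substitution.
  T[0,:] = [+0.0000, +0.2778, -0.2222, +0.2778, -0.1111, +0.3333]
  T[1,:] = [+0.0000, -0.0231, +0.5185, +0.3102, -0.4074, -0.1111]
  T[2,:] = [+0.0000, -0.0694, +0.2698, +0.2163, -0.0079, +0.1667]
  T[3,:] = [+0.0000, -0.1011, +0.2801, +0.0768, -0.2910, +0.1462]
  T[4,:] = [+0.0000, -0.0466, -0.1424, -0.1671, +0.0973, -0.6241]
  T[5,:] = [+0.0000, +0.1144, +0.0496, +0.1756, -0.1541, +0.2059]
|eigenvalues of T|: 0.7498, 0.2487, 0.2487, 0.1342, 0.1342, 0.0000.
spectral radius ρ = 0.7498; 0.7498 < 1, so it converges for any x₀.

0.7498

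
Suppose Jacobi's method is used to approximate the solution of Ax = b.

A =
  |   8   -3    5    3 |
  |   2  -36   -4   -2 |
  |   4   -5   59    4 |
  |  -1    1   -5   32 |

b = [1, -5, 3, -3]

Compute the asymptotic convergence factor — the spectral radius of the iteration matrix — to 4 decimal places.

Write A = D+L+U with D = diag(8, -36, 59, 32).
Jacobi: T = -D⁻¹(L+U), T[0,1] = -(-3)/(8) = +0.3750; T[0,0] = 0.
  T[0,:] = [+0.0000  +0.3750  -0.6250  -0.3750]
  T[1,:] = [+0.0556  +0.0000  -0.1111  -0.0556]
  T[2,:] = [-0.0678  +0.0847  +0.0000  -0.0678]
  T[3,:] = [+0.0312  -0.0312  +0.1562  +0.0000]
|roots of det(T-λI)|: 0.2334, 0.0911, 0.0911, 0.0911.
spectral radius ρ = 0.2334; 0.2334 < 1 ⇒ converges.

0.2334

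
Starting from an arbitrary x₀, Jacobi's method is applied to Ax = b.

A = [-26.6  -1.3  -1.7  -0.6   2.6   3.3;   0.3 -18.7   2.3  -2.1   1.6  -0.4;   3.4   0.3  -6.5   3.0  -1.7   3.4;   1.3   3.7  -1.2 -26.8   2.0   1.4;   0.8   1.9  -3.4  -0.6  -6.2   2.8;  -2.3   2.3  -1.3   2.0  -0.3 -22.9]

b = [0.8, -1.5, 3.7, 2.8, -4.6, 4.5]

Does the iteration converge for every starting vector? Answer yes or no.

A = D + L + U where D = diag(-26.6, -18.7, -6.5, -26.8, -6.2, -22.9).
Jacobi T = -D⁻¹(L+U): T[3,1] = -(3.7)/(-26.8) = +0.1381; T[3,3] = 0.
  T[0,:] = [+0.0000 -0.0489 -0.0639 -0.0226 +0.0977 +0.1241]
  T[1,:] = [+0.0160 +0.0000 +0.1230 -0.1123 +0.0856 -0.0214]
  T[2,:] = [+0.5231 +0.0462 +0.0000 +0.4615 -0.2615 +0.5231]
  T[3,:] = [+0.0485 +0.1381 -0.0448 +0.0000 +0.0746 +0.0522]
  T[4,:] = [+0.1290 +0.3065 -0.5484 -0.0968 +0.0000 +0.4516]
  T[5,:] = [-0.1004 +0.1004 -0.0568 +0.0873 -0.0131 +0.0000]
moduli |λ_i(T)| = 0.4425, 0.3184, 0.3184, 0.1861, 0.1861, 0.0878.
ρ = 0.4425; 0.4425 < 1: convergent.

yes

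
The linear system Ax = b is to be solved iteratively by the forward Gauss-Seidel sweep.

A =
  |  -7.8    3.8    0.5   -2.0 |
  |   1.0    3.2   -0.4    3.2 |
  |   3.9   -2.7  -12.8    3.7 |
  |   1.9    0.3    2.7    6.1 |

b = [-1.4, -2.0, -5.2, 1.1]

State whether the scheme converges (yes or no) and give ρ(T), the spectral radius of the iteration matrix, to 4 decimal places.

Write A = D+L+U with D = diag(-7.8, 3.2, -12.8, 6.1).
GS T = -(D+L)⁻¹U: row 0 first, T[0,1] = -(3.8)/(-7.8) = +0.4872; later rows by forward substitution.
  T[0,:] = [+0.0000, +0.4872, +0.0641, -0.2564]
  T[1,:] = [+0.0000, -0.1522, +0.1050, -0.9199]
  T[2,:] = [+0.0000, +0.1806, -0.0026, +0.4050]
  T[3,:] = [+0.0000, -0.2242, -0.0240, -0.0541]
|eigenvalues of T|: 0.5810, 0.3446, 0.0274, 0.0000.
spectral radius ρ = 0.5810; 0.5810 < 1 ⇒ converges.

yes, ρ = 0.5810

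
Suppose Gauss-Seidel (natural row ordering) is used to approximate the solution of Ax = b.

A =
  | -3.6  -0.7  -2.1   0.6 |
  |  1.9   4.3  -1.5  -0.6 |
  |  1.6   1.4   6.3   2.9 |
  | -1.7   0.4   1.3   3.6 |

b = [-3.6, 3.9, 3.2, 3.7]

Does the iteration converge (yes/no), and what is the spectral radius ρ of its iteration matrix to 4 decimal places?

yes, ρ = 0.6465

Let D = diag(-3.6, 4.3, 6.3, 3.6); L, U the strict triangles.
T_GS = -(D+L)⁻¹U: row 0 first, T[0,2] = -(-2.1)/(-3.6) = -0.5833; later rows by forward substitution.
  T[0,:] = [+0.0000 -0.1944 -0.5833 +0.1667]
  T[1,:] = [+0.0000 +0.0859 +0.6066 +0.0659]
  T[2,:] = [+0.0000 +0.0303 +0.0134 -0.5173]
  T[3,:] = [+0.0000 -0.1123 -0.3477 +0.2582]
|λ(T)| sorted: 0.6465, 0.1510, 0.1510, 0.0000.
ρ(T) = max|λ| = 0.6465; 0.6465 < 1: convergent.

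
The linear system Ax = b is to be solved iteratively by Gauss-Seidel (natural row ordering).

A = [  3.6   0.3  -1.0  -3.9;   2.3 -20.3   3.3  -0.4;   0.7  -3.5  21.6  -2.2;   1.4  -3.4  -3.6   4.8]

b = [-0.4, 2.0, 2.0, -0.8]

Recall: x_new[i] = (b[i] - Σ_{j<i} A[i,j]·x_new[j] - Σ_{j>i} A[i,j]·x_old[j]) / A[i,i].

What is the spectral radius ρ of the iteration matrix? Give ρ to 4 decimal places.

0.2098

A = D + L + U where D = diag(3.6, -20.3, 21.6, 4.8).
Gauss-Seidel: T = -(D+L)⁻¹U, row 0 first, T[0,1] = -(0.3)/(3.6) = -0.0833; later rows by forward substitution.
  T[0,:] = [+0.0000 -0.0833 +0.2778 +1.0833]
  T[1,:] = [+0.0000 -0.0094 +0.1940 +0.1030]
  T[2,:] = [+0.0000 +0.0012 +0.0224 +0.0834]
  T[3,:] = [+0.0000 +0.0185 +0.0733 -0.1804]
|λ(T)| sorted: 0.2098, 0.0698, 0.0275, 0.0000.
ρ = 0.2098; 0.2098 < 1 ⇒ converges.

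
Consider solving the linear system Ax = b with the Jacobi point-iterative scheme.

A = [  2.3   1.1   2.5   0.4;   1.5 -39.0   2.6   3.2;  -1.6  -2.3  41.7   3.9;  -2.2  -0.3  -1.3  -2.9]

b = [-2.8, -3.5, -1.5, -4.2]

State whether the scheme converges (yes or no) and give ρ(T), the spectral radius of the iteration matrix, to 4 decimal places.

Let D = diag(2.3, -39, 41.7, -2.9); L, U the strict triangles.
Jacobi: T = -D⁻¹(L+U), T[3,0] = -(-2.2)/(-2.9) = -0.7586; T[3,3] = 0.
  T[0,:] = [+0.0000, -0.4783, -1.0870, -0.1739]
  T[1,:] = [+0.0385, +0.0000, +0.0667, +0.0821]
  T[2,:] = [+0.0384, +0.0552, +0.0000, -0.0935]
  T[3,:] = [-0.7586, -0.1034, -0.4483, +0.0000]
|λ(T)| sorted: 0.4699, 0.3060, 0.3060, 0.0428.
ρ = 0.4699; 0.4699 < 1: convergent.

yes, ρ = 0.4699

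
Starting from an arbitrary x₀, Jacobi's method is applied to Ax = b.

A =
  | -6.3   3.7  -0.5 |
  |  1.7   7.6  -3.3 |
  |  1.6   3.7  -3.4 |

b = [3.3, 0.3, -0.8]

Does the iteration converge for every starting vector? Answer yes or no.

A = D + L + U where D = diag(-6.3, 7.6, -3.4).
T_J = -D⁻¹(L+U): T[2,0] = -(1.6)/(-3.4) = +0.4706; T[2,2] = 0.
  T[0,:] = [+0.0000, +0.5873, -0.0794]
  T[1,:] = [-0.2237, +0.0000, +0.4342]
  T[2,:] = [+0.4706, +1.0882, +0.0000]
|roots of det(T-λI)|: 0.7076, 0.4437, 0.4437.
ρ(T) = max|λ| = 0.7076; 0.7076 < 1 ⇒ converges.

yes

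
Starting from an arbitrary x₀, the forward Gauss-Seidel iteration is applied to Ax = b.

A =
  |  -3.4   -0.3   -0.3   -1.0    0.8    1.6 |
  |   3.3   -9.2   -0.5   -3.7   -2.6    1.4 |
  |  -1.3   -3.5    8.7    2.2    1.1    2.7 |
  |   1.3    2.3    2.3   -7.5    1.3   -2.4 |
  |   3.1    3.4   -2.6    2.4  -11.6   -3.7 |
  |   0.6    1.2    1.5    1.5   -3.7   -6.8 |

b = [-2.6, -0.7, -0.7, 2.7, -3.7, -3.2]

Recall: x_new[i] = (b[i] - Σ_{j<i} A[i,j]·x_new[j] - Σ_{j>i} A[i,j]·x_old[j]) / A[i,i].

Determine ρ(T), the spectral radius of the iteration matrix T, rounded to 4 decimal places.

0.5061

Write A = D+L+U with D = diag(-3.4, -9.2, 8.7, -7.5, -11.6, -6.8).
Gauss-Seidel: T = -(D+L)⁻¹U, row 0 first, T[0,4] = -(0.8)/(-3.4) = +0.2353; later rows by forward substitution.
  T[0,:] = [+0.0000  -0.0882  -0.0882  -0.2941  +0.2353  +0.4706]
  T[1,:] = [+0.0000  -0.0316  -0.0860  -0.5077  -0.1982  +0.3210]
  T[2,:] = [+0.0000  -0.0259  -0.0478  -0.5011  -0.1710  -0.1109]
  T[3,:] = [+0.0000  -0.0329  -0.0563  -0.3603  +0.1009  -0.1740]
  T[4,:] = [+0.0000  -0.0339  -0.0497  -0.1896  +0.0640  -0.1103]
  T[5,:] = [+0.0000  -0.0079  -0.0189  -0.2024  -0.0645  +0.0953]
|roots of det(T-λI)|: 0.5061, 0.2353, 0.0625, 0.0282, 0.0282, 0.0000.
ρ = 0.5061; 0.5061 < 1, so it converges for any x₀.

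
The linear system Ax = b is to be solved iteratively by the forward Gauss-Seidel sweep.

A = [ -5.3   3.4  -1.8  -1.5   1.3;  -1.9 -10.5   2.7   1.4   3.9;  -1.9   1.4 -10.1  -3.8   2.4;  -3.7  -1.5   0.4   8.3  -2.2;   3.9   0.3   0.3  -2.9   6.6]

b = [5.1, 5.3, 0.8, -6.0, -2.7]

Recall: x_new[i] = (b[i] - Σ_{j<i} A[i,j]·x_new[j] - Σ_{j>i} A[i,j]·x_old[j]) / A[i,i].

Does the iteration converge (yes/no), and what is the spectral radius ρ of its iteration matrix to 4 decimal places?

yes, ρ = 0.5196

Split A = D + L + U, D = diag(-5.3, -10.5, -10.1, 8.3, 6.6).
Gauss-Seidel: T = -(D+L)⁻¹U, row 0 first, T[0,2] = -(-1.8)/(-5.3) = -0.3396; later rows by forward substitution.
  T[0,:] = [+0.0000  +0.6415  -0.3396  -0.2830  +0.2453]
  T[1,:] = [+0.0000  -0.1161  +0.3186  +0.1845  +0.3270]
  T[2,:] = [+0.0000  -0.1368  +0.1081  -0.2974  +0.2368]
  T[3,:] = [+0.0000  +0.2716  -0.0990  -0.0785  +0.4221]
  T[4,:] = [+0.0000  -0.2482  +0.1378  +0.1379  +0.0149]
|λ(T)| sorted: 0.5196, 0.3609, 0.3609, 0.1437, 0.0000.
ρ(T) = max|λ| = 0.5196; 0.5196 < 1, so it converges for any x₀.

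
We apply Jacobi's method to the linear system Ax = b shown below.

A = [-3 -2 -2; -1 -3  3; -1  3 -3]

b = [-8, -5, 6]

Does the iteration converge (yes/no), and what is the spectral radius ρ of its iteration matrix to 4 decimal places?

no, ρ = 1.3333

Let D = diag(-3, -3, -3); L, U the strict triangles.
T_J = -D⁻¹(L+U): T[0,2] = -(-2)/(-3) = -0.6667; T[0,0] = 0.
  T[0,:] = [+0.0000  -0.6667  -0.6667]
  T[1,:] = [-0.3333  +0.0000  +1.0000]
  T[2,:] = [-0.3333  +1.0000  +0.0000]
|eigenvalues of T|: 1.3333, 1.0000, 0.3333.
spectral radius ρ = 1.3333; 1.3333 > 1: divergent.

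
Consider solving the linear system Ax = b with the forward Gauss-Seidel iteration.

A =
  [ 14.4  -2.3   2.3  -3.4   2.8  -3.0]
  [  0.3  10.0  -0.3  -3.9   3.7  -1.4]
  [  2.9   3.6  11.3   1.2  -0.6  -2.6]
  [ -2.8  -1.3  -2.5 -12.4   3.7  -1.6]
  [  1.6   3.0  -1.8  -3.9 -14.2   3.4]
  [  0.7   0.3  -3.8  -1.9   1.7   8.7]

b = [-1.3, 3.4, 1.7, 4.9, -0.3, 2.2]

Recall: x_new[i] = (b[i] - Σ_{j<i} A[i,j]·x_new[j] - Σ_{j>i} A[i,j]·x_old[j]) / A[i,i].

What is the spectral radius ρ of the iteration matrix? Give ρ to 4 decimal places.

0.5339

Split A = D + L + U, D = diag(14.4, 10, 11.3, -12.4, -14.2, 8.7).
T_GS = -(D+L)⁻¹U: row 0 first, T[0,1] = -(-2.3)/(14.4) = +0.1597; later rows by forward substitution.
  T[0,:] = [+0.0000  +0.1597  -0.1597  +0.2361  -0.1944  +0.2083]
  T[1,:] = [+0.0000  -0.0048  +0.0348  +0.3829  -0.3642  +0.1338]
  T[2,:] = [+0.0000  -0.0395  +0.0299  -0.2888  +0.2190  +0.1340]
  T[3,:] = [+0.0000  -0.0276  +0.0264  -0.0352  +0.3363  -0.2171]
  T[4,:] = [+0.0000  +0.0296  -0.0217  +0.1538  -0.2190  +0.3338]
  T[5,:] = [+0.0000  -0.0417  +0.0347  -0.1961  +0.2401  -0.0755]
eigenvalue magnitudes: 0.5339, 0.1722, 0.1722, 0.0878, 0.0021, 0.0000.
ρ = 0.5339; 0.5339 < 1: convergent.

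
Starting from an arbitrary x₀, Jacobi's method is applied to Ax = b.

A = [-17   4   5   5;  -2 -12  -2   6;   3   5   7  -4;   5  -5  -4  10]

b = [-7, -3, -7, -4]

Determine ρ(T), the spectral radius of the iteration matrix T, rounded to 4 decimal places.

Let D = diag(-17, -12, 7, 10); L, U the strict triangles.
Jacobi T = -D⁻¹(L+U): T[1,0] = -(-2)/(-12) = -0.1667; T[1,1] = 0.
  T[0,:] = [+0.0000, +0.2353, +0.2941, +0.2941]
  T[1,:] = [-0.1667, +0.0000, -0.1667, +0.5000]
  T[2,:] = [-0.4286, -0.7143, +0.0000, +0.5714]
  T[3,:] = [-0.5000, +0.5000, +0.4000, +0.0000]
eigenvalue magnitudes: 0.9038, 0.5778, 0.5778, 0.3714.
ρ = 0.9038; 0.9038 < 1 ⇒ converges.

0.9038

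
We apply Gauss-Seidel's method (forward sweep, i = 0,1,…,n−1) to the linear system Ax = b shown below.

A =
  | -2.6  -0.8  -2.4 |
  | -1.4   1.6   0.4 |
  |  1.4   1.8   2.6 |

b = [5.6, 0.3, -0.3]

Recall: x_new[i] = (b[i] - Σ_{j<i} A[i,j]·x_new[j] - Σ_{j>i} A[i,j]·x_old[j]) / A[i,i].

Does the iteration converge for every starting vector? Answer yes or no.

Split A = D + L + U, D = diag(-2.6, 1.6, 2.6).
Gauss-Seidel: T = -(D+L)⁻¹U, row 0 first, T[0,2] = -(-2.4)/(-2.6) = -0.9231; later rows by forward substitution.
  T[0,:] = [+0.0000 -0.3077 -0.9231]
  T[1,:] = [+0.0000 -0.2692 -1.0577]
  T[2,:] = [+0.0000 +0.3521 +1.2293]
moduli |λ_i(T)| = 0.9148, 0.0453, 0.0000.
ρ(T) = max|λ| = 0.9148; 0.9148 < 1 ⇒ converges.

yes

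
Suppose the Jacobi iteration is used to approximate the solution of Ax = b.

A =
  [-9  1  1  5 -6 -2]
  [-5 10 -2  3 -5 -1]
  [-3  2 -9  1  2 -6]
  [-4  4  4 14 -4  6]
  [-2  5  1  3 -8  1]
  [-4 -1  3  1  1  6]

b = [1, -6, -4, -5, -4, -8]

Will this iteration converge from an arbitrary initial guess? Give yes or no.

A = D + L + U where D = diag(-9, 10, -9, 14, -8, 6).
Jacobi T = -D⁻¹(L+U): T[0,5] = -(-2)/(-9) = -0.2222; T[0,0] = 0.
  T[0,:] = [+0.0000, +0.1111, +0.1111, +0.5556, -0.6667, -0.2222]
  T[1,:] = [+0.5000, +0.0000, +0.2000, -0.3000, +0.5000, +0.1000]
  T[2,:] = [-0.3333, +0.2222, +0.0000, +0.1111, +0.2222, -0.6667]
  T[3,:] = [+0.2857, -0.2857, -0.2857, +0.0000, +0.2857, -0.4286]
  T[4,:] = [-0.2500, +0.6250, +0.1250, +0.3750, +0.0000, +0.1250]
  T[5,:] = [+0.6667, +0.1667, -0.5000, -0.1667, -0.1667, +0.0000]
|roots of det(T-λI)|: 1.1841, 0.7171, 0.6869, 0.6869, 0.6804, 0.2648.
ρ(T) = max|λ| = 1.1841; 1.1841 > 1, so it fails to converge.

no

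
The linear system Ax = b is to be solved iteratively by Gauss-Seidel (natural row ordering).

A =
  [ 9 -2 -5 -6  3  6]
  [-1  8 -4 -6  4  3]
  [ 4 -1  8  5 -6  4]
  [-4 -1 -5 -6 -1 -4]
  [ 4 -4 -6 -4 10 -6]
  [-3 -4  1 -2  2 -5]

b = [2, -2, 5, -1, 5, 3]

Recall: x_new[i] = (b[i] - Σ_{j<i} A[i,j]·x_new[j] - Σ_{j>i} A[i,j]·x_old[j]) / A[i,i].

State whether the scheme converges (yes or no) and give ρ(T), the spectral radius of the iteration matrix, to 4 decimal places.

Diagonal D = diag(9, 8, 8, -6, 10, -5); L, U strict lower/upper.
T_GS = -(D+L)⁻¹U: row 0 first, T[0,1] = -(-2)/(9) = +0.2222; later rows by forward substitution.
  T[0,:] = [+0.0000  +0.2222  +0.5556  +0.6667  -0.3333  -0.6667]
  T[1,:] = [+0.0000  +0.0278  +0.5694  +0.8333  -0.5417  -0.4583]
  T[2,:] = [+0.0000  -0.1076  -0.2066  -0.8542  +0.8490  -0.2240]
  T[3,:] = [+0.0000  -0.0631  -0.2931  +0.1285  -0.5616  +0.0408]
  T[4,:] = [+0.0000  -0.1676  -0.2356  -0.3944  +0.2014  +0.5653]
  T[5,:] = [+0.0000  -0.2189  -0.8072  -1.4467  +1.1083  +0.9317]
|eigenvalues of T|: 1.6273, 0.6034, 0.3256, 0.2024, 0.0644, 0.0000.
ρ(T) = max|λ| = 1.6273; 1.6273 > 1, so it fails to converge.

no, ρ = 1.6273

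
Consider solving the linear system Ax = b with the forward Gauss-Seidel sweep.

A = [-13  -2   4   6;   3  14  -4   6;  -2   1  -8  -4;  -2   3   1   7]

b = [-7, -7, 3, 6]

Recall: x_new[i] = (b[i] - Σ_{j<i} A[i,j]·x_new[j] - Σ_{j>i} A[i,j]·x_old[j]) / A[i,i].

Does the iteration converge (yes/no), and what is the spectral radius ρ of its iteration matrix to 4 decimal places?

Diagonal D = diag(-13, 14, -8, 7); L, U strict lower/upper.
T_GS = -(D+L)⁻¹U: row 0 first, T[0,2] = -(4)/(-13) = +0.3077; later rows by forward substitution.
  T[0,:] = [+0.0000, -0.1538, +0.3077, +0.4615]
  T[1,:] = [+0.0000, +0.0330, +0.2198, -0.5275]
  T[2,:] = [+0.0000, +0.0426, -0.0495, -0.6813]
  T[3,:] = [+0.0000, -0.0642, +0.0008, +0.4553]
|λ(T)| sorted: 0.5530, 0.1066, 0.1066, 0.0000.
spectral radius ρ = 0.5530; 0.5530 < 1 ⇒ converges.

yes, ρ = 0.5530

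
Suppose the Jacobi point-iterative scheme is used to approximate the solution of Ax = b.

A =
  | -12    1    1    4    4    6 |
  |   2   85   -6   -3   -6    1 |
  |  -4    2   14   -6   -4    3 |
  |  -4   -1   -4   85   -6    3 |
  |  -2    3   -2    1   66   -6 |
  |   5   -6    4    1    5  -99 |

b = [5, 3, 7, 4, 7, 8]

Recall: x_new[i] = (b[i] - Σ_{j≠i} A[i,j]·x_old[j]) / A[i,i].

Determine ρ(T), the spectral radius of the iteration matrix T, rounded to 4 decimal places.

Write A = D+L+U with D = diag(-12, 85, 14, 85, 66, -99).
Jacobi T = -D⁻¹(L+U): T[4,2] = -(-2)/(66) = +0.0303; T[4,4] = 0.
  T[0,:] = [+0.0000  +0.0833  +0.0833  +0.3333  +0.3333  +0.5000]
  T[1,:] = [-0.0235  +0.0000  +0.0706  +0.0353  +0.0706  -0.0118]
  T[2,:] = [+0.2857  -0.1429  +0.0000  +0.4286  +0.2857  -0.2143]
  T[3,:] = [+0.0471  +0.0118  +0.0471  +0.0000  +0.0706  -0.0353]
  T[4,:] = [+0.0303  -0.0455  +0.0303  -0.0152  +0.0000  +0.0909]
  T[5,:] = [+0.0505  -0.0606  +0.0404  +0.0101  +0.0505  +0.0000]
moduli |λ_i(T)| = 0.3750, 0.2060, 0.2060, 0.1006, 0.0696, 0.0337.
ρ = 0.3750; 0.3750 < 1 ⇒ converges.

0.3750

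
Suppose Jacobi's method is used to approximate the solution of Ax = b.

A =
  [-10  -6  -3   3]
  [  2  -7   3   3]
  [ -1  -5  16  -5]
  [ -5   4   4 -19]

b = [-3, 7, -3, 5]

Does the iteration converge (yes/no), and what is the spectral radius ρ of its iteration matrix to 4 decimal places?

Let D = diag(-10, -7, 16, -19); L, U the strict triangles.
Jacobi T = -D⁻¹(L+U): T[1,0] = -(2)/(-7) = +0.2857; T[1,1] = 0.
  T[0,:] = [+0.0000  -0.6000  -0.3000  +0.3000]
  T[1,:] = [+0.2857  +0.0000  +0.4286  +0.4286]
  T[2,:] = [+0.0625  +0.3125  +0.0000  +0.3125]
  T[3,:] = [-0.2632  +0.2105  +0.2105  +0.0000]
|λ(T)| sorted: 0.6111, 0.5102, 0.5102, 0.3368.
ρ(T) = max|λ| = 0.6111; 0.6111 < 1 ⇒ converges.

yes, ρ = 0.6111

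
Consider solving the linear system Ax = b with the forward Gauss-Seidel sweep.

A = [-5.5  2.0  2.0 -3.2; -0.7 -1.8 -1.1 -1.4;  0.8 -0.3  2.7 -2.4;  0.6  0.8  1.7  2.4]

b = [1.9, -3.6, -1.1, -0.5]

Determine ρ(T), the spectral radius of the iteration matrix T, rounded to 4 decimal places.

0.8870

Let D = diag(-5.5, -1.8, 2.7, 2.4); L, U the strict triangles.
T_GS = -(D+L)⁻¹U: row 0 first, T[0,2] = -(2)/(-5.5) = +0.3636; later rows by forward substitution.
  T[0,:] = [+0.0000  +0.3636  +0.3636  -0.5818]
  T[1,:] = [+0.0000  -0.1414  -0.7525  -0.5515]
  T[2,:] = [+0.0000  -0.1235  -0.1914  +1.0000]
  T[3,:] = [+0.0000  +0.0437  +0.2955  -0.3790]
eigenvalue magnitudes: 0.8870, 0.3393, 0.1641, 0.0000.
ρ = 0.8870; 0.8870 < 1, so it converges for any x₀.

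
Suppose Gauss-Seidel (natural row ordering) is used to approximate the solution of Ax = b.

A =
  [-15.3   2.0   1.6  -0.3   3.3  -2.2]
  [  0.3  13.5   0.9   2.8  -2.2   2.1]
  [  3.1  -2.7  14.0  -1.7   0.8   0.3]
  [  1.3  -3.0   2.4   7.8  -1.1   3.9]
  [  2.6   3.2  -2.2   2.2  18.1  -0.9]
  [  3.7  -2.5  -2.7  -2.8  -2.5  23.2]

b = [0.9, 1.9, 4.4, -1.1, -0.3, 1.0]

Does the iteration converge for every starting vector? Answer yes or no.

yes

Diagonal D = diag(-15.3, 13.5, 14, 7.8, 18.1, 23.2); L, U strict lower/upper.
Gauss-Seidel: T = -(D+L)⁻¹U, row 0 first, T[0,1] = -(2)/(-15.3) = +0.1307; later rows by forward substitution.
  T[0,:] = [+0.0000 +0.1307 +0.1046 -0.0196 +0.2157 -0.1438]
  T[1,:] = [+0.0000 -0.0029 -0.0690 -0.2070 +0.1582 -0.1524]
  T[2,:] = [+0.0000 -0.0295 -0.0365 +0.0859 -0.0744 -0.0190]
  T[3,:] = [+0.0000 -0.0138 -0.0327 -0.1028 +0.1888 -0.5288]
  T[4,:] = [+0.0000 -0.0202 -0.0033 +0.0623 -0.0909 +0.1593]
  T[5,:] = [+0.0000 -0.0284 -0.0327 -0.0149 -0.0130 -0.0424]
|roots of det(T-λI)|: 0.2502, 0.0802, 0.0516, 0.0516, 0.0221, 0.0000.
ρ(T) = max|λ| = 0.2502; 0.2502 < 1: convergent.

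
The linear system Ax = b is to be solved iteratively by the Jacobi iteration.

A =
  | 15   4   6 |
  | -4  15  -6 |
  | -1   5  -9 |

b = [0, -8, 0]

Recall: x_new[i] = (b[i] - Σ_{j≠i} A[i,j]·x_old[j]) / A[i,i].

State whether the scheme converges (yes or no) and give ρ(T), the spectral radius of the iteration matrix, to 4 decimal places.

Diagonal D = diag(15, 15, -9); L, U strict lower/upper.
T_J = -D⁻¹(L+U): T[1,2] = -(-6)/(15) = +0.4000; T[1,1] = 0.
  T[0,:] = [+0.0000, -0.2667, -0.4000]
  T[1,:] = [+0.2667, +0.0000, +0.4000]
  T[2,:] = [-0.1111, +0.5556, +0.0000]
|roots of det(T-λI)|: 0.5333, 0.2981, 0.2981.
spectral radius ρ = 0.5333; 0.5333 < 1, so it converges for any x₀.

yes, ρ = 0.5333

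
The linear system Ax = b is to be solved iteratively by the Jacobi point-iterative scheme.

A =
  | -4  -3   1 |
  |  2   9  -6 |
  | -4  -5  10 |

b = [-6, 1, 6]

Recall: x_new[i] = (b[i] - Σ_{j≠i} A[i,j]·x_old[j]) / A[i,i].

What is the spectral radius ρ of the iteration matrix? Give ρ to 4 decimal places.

Diagonal D = diag(-4, 9, 10); L, U strict lower/upper.
Jacobi T = -D⁻¹(L+U): T[1,0] = -(2)/(9) = -0.2222; T[1,1] = 0.
  T[0,:] = [+0.0000 -0.7500 +0.2500]
  T[1,:] = [-0.2222 +0.0000 +0.6667]
  T[2,:] = [+0.4000 +0.5000 +0.0000]
moduli |λ_i(T)| = 0.9206, 0.4974, 0.4974.
spectral radius ρ = 0.9206; 0.9206 < 1: convergent.

0.9206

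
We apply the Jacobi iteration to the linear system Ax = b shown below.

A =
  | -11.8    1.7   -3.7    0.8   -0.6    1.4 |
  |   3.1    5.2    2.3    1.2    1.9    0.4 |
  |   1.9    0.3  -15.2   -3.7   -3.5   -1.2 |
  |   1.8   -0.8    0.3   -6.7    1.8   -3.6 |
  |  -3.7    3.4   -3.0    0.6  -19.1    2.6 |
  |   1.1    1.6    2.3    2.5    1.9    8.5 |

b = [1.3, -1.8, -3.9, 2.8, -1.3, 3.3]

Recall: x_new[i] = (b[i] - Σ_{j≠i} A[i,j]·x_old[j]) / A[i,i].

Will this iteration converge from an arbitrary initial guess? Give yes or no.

yes

A = D + L + U where D = diag(-11.8, 5.2, -15.2, -6.7, -19.1, 8.5).
Jacobi: T = -D⁻¹(L+U), T[2,4] = -(-3.5)/(-15.2) = -0.2303; T[2,2] = 0.
  T[0,:] = [+0.0000, +0.1441, -0.3136, +0.0678, -0.0508, +0.1186]
  T[1,:] = [-0.5962, +0.0000, -0.4423, -0.2308, -0.3654, -0.0769]
  T[2,:] = [+0.1250, +0.0197, +0.0000, -0.2434, -0.2303, -0.0789]
  T[3,:] = [+0.2687, -0.1194, +0.0448, +0.0000, +0.2687, -0.5373]
  T[4,:] = [-0.1937, +0.1780, -0.1571, +0.0314, +0.0000, +0.1361]
  T[5,:] = [-0.1294, -0.1882, -0.2706, -0.2941, -0.2235, +0.0000]
moduli |λ_i(T)| = 0.5569, 0.4358, 0.4358, 0.2741, 0.2741, 0.1813.
ρ = 0.5569; 0.5569 < 1: convergent.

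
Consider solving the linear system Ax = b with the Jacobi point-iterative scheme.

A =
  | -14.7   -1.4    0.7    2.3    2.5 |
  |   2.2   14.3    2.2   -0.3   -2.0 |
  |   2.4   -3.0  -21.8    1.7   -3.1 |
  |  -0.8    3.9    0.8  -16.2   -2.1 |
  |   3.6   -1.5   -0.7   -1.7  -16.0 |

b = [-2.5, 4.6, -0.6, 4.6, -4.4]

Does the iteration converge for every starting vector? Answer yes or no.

Write A = D+L+U with D = diag(-14.7, 14.3, -21.8, -16.2, -16).
Jacobi: T = -D⁻¹(L+U), T[1,0] = -(2.2)/(14.3) = -0.1538; T[1,1] = 0.
  T[0,:] = [+0.0000 -0.0952 +0.0476 +0.1565 +0.1701]
  T[1,:] = [-0.1538 +0.0000 -0.1538 +0.0210 +0.1399]
  T[2,:] = [+0.1101 -0.1376 +0.0000 +0.0780 -0.1422]
  T[3,:] = [-0.0494 +0.2407 +0.0494 +0.0000 -0.1296]
  T[4,:] = [+0.2250 -0.0938 -0.0437 -0.1062 +0.0000]
|roots of det(T-λI)|: 0.3179, 0.2431, 0.2431, 0.1724, 0.1000.
ρ = 0.3179; 0.3179 < 1, so it converges for any x₀.

yes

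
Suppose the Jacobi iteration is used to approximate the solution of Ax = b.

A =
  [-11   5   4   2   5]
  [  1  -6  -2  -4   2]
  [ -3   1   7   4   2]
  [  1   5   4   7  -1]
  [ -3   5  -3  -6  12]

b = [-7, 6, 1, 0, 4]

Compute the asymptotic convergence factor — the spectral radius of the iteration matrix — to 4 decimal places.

1.1355

Split A = D + L + U, D = diag(-11, -6, 7, 7, 12).
Jacobi: T = -D⁻¹(L+U), T[2,4] = -(2)/(7) = -0.2857; T[2,2] = 0.
  T[0,:] = [+0.0000  +0.4545  +0.3636  +0.1818  +0.4545]
  T[1,:] = [+0.1667  +0.0000  -0.3333  -0.6667  +0.3333]
  T[2,:] = [+0.4286  -0.1429  +0.0000  -0.5714  -0.2857]
  T[3,:] = [-0.1429  -0.7143  -0.5714  +0.0000  +0.1429]
  T[4,:] = [+0.2500  -0.4167  +0.2500  +0.5000  +0.0000]
|λ(T)| sorted: 1.1355, 0.7848, 0.2985, 0.2985, 0.1941.
ρ(T) = max|λ| = 1.1355; 1.1355 > 1, so it fails to converge.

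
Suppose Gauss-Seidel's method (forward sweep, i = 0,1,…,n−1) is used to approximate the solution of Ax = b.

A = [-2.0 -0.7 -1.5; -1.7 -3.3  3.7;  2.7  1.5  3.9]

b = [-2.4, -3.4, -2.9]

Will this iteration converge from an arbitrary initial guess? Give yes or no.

yes

Diagonal D = diag(-2, -3.3, 3.9); L, U strict lower/upper.
GS T = -(D+L)⁻¹U: row 0 first, T[0,1] = -(-0.7)/(-2) = -0.3500; later rows by forward substitution.
  T[0,:] = [+0.0000  -0.3500  -0.7500]
  T[1,:] = [+0.0000  +0.1803  +1.5076]
  T[2,:] = [+0.0000  +0.1730  -0.0606]
|eigenvalues of T|: 0.5845, 0.4648, 0.0000.
spectral radius ρ = 0.5845; 0.5845 < 1: convergent.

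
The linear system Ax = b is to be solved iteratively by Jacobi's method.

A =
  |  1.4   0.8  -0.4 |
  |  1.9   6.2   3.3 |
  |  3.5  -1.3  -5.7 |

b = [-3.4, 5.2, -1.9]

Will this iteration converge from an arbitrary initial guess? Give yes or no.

yes

Write A = D+L+U with D = diag(1.4, 6.2, -5.7).
Jacobi T = -D⁻¹(L+U): T[1,2] = -(3.3)/(6.2) = -0.5323; T[1,1] = 0.
  T[0,:] = [+0.0000 -0.5714 +0.2857]
  T[1,:] = [-0.3065 +0.0000 -0.5323]
  T[2,:] = [+0.6140 -0.2281 +0.0000]
|eigenvalues of T|: 0.8463, 0.4942, 0.4942.
ρ = 0.8463; 0.8463 < 1, so it converges for any x₀.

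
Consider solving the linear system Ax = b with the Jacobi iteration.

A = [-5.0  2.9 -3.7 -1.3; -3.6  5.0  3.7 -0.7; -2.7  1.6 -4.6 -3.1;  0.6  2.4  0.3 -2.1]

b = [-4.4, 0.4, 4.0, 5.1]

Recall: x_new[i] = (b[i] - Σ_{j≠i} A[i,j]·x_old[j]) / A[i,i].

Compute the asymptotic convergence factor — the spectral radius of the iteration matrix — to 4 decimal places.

1.1553

Let D = diag(-5, 5, -4.6, -2.1); L, U the strict triangles.
Jacobi: T = -D⁻¹(L+U), T[1,0] = -(-3.6)/(5) = +0.7200; T[1,1] = 0.
  T[0,:] = [+0.0000 +0.5800 -0.7400 -0.2600]
  T[1,:] = [+0.7200 +0.0000 -0.7400 +0.1400]
  T[2,:] = [-0.5870 +0.3478 +0.0000 -0.6739]
  T[3,:] = [+0.2857 +1.1429 +0.1429 +0.0000]
|λ(T)| sorted: 1.1553, 0.6461, 0.6461, 0.5994.
ρ = 1.1553; 1.1553 > 1: divergent.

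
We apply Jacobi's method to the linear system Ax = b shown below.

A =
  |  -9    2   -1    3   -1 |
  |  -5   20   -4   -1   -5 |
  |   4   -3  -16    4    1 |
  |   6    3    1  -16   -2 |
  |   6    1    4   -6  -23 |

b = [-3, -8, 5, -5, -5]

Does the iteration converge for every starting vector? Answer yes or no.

yes

Let D = diag(-9, 20, -16, -16, -23); L, U the strict triangles.
T_J = -D⁻¹(L+U): T[3,1] = -(3)/(-16) = +0.1875; T[3,3] = 0.
  T[0,:] = [+0.0000  +0.2222  -0.1111  +0.3333  -0.1111]
  T[1,:] = [+0.2500  +0.0000  +0.2000  +0.0500  +0.2500]
  T[2,:] = [+0.2500  -0.1875  +0.0000  +0.2500  +0.0625]
  T[3,:] = [+0.3750  +0.1875  +0.0625  +0.0000  -0.1250]
  T[4,:] = [+0.2609  +0.0435  +0.1739  -0.2609  +0.0000]
moduli |λ_i(T)| = 0.5033, 0.4208, 0.2264, 0.2264, 0.0402.
ρ = 0.5033; 0.5033 < 1: convergent.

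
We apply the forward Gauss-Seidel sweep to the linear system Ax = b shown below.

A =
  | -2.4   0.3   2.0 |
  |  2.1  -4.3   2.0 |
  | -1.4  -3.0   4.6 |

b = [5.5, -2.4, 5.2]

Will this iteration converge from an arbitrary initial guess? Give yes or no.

yes

Split A = D + L + U, D = diag(-2.4, -4.3, 4.6).
Gauss-Seidel: T = -(D+L)⁻¹U, row 0 first, T[0,2] = -(2)/(-2.4) = +0.8333; later rows by forward substitution.
  T[0,:] = [+0.0000  +0.1250  +0.8333]
  T[1,:] = [+0.0000  +0.0610  +0.8721]
  T[2,:] = [+0.0000  +0.0779  +0.8224]
|eigenvalues of T|: 0.9030, 0.0196, 0.0000.
ρ = 0.9030; 0.9030 < 1: convergent.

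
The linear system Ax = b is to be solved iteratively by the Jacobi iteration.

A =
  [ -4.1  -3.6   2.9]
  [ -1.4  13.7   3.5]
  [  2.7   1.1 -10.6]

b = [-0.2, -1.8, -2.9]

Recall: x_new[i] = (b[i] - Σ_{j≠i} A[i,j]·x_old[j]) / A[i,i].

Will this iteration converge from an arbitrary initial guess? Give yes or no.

yes

Diagonal D = diag(-4.1, 13.7, -10.6); L, U strict lower/upper.
T_J = -D⁻¹(L+U): T[1,0] = -(-1.4)/(13.7) = +0.1022; T[1,1] = 0.
  T[0,:] = [+0.0000 -0.8780 +0.7073]
  T[1,:] = [+0.1022 +0.0000 -0.2555]
  T[2,:] = [+0.2547 +0.1038 +0.0000]
moduli |λ_i(T)| = 0.4542, 0.3773, 0.3773.
ρ(T) = max|λ| = 0.4542; 0.4542 < 1: convergent.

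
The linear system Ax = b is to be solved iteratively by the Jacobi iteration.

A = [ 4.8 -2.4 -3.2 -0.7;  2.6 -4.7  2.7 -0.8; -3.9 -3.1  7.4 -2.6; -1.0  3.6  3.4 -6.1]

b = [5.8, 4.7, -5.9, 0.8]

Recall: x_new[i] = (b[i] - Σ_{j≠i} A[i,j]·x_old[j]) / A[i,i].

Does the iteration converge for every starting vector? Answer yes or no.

no

Write A = D+L+U with D = diag(4.8, -4.7, 7.4, -6.1).
Jacobi: T = -D⁻¹(L+U), T[0,3] = -(-0.7)/(4.8) = +0.1458; T[0,0] = 0.
  T[0,:] = [+0.0000 +0.5000 +0.6667 +0.1458]
  T[1,:] = [+0.5532 +0.0000 +0.5745 -0.1702]
  T[2,:] = [+0.5270 +0.4189 +0.0000 +0.3514]
  T[3,:] = [-0.1639 +0.5902 +0.5574 +0.0000]
moduli |λ_i(T)| = 1.1741, 0.6496, 0.3125, 0.3125.
ρ(T) = max|λ| = 1.1741; 1.1741 > 1 ⇒ diverges.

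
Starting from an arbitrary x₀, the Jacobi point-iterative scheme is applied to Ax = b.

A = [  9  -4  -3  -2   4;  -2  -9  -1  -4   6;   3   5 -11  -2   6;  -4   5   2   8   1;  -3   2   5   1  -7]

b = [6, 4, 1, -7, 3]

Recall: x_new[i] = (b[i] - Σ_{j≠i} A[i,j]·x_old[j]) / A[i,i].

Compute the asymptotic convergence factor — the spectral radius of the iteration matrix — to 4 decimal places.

Diagonal D = diag(9, -9, -11, 8, -7); L, U strict lower/upper.
T_J = -D⁻¹(L+U): T[2,4] = -(6)/(-11) = +0.5455; T[2,2] = 0.
  T[0,:] = [+0.0000  +0.4444  +0.3333  +0.2222  -0.4444]
  T[1,:] = [-0.2222  +0.0000  -0.1111  -0.4444  +0.6667]
  T[2,:] = [+0.2727  +0.4545  +0.0000  -0.1818  +0.5455]
  T[3,:] = [+0.5000  -0.6250  -0.2500  +0.0000  -0.1250]
  T[4,:] = [-0.4286  +0.2857  +0.7143  +0.1429  +0.0000]
|λ(T)| sorted: 1.1558, 0.9573, 0.3535, 0.3535, 0.2437.
spectral radius ρ = 1.1558; 1.1558 > 1, so it fails to converge.

1.1558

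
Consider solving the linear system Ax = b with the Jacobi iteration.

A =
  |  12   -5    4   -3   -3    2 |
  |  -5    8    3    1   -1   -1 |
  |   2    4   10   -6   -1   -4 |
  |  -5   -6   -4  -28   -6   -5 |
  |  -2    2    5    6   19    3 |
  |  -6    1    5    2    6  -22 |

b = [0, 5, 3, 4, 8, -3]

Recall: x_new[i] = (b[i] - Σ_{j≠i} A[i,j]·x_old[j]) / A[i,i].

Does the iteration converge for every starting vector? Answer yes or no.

Let D = diag(12, 8, 10, -28, 19, -22); L, U the strict triangles.
T_J = -D⁻¹(L+U): T[5,1] = -(1)/(-22) = +0.0455; T[5,5] = 0.
  T[0,:] = [+0.0000 +0.4167 -0.3333 +0.2500 +0.2500 -0.1667]
  T[1,:] = [+0.6250 +0.0000 -0.3750 -0.1250 +0.1250 +0.1250]
  T[2,:] = [-0.2000 -0.4000 +0.0000 +0.6000 +0.1000 +0.4000]
  T[3,:] = [-0.1786 -0.2143 -0.1429 +0.0000 -0.2143 -0.1786]
  T[4,:] = [+0.1053 -0.1053 -0.2632 -0.3158 +0.0000 -0.1579]
  T[5,:] = [-0.2727 +0.0455 +0.2273 +0.0909 +0.2727 +0.0000]
|roots of det(T-λI)|: 0.9262, 0.7029, 0.4958, 0.4958, 0.2053, 0.0975.
spectral radius ρ = 0.9262; 0.9262 < 1: convergent.

yes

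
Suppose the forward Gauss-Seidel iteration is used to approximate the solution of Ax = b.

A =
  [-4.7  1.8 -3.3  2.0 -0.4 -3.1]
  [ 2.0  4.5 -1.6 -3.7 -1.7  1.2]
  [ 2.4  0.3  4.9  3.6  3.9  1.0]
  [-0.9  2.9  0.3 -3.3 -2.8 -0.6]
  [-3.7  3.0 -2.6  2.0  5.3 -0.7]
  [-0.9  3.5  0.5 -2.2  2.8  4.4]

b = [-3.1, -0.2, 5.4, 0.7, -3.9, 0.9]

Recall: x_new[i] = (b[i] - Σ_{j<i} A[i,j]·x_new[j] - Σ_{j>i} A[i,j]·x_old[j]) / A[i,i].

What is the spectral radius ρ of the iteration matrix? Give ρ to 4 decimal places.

Let D = diag(-4.7, 4.5, 4.9, -3.3, 5.3, 4.4); L, U the strict triangles.
T_GS = -(D+L)⁻¹U: row 0 first, T[0,5] = -(-3.1)/(-4.7) = -0.6596; later rows by forward substitution.
  T[0,:] = [+0.0000 +0.3830 -0.7021 +0.4255 -0.0851 -0.6596]
  T[1,:] = [+0.0000 -0.1702 +0.6676 +0.6331 +0.4156 +0.0265]
  T[2,:] = [+0.0000 -0.1772 +0.3030 -0.9819 -0.7797 +0.1174]
  T[3,:] = [+0.0000 -0.2701 +0.8057 +0.3510 -0.5309 +0.0320]
  T[4,:] = [+0.0000 +0.3787 -1.0235 -0.6754 -0.4768 -0.2979]
  T[5,:] = [+0.0000 -0.1422 +0.3450 +0.3004 -0.2215 +0.0362]
moduli |λ_i(T)| = 1.1794, 0.8468, 0.8468, 0.1523, 0.0178, 0.0000.
spectral radius ρ = 1.1794; 1.1794 > 1, so it fails to converge.

1.1794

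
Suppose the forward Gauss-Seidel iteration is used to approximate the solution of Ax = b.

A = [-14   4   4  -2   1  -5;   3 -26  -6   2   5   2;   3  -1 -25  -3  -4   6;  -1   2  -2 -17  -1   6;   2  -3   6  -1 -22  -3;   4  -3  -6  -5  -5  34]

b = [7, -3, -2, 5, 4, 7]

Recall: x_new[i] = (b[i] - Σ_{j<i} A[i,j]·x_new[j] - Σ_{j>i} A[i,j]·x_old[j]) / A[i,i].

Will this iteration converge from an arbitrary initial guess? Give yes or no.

yes

Split A = D + L + U, D = diag(-14, -26, -25, -17, -22, 34).
T_GS = -(D+L)⁻¹U: row 0 first, T[0,1] = -(4)/(-14) = +0.2857; later rows by forward substitution.
  T[0,:] = [+0.0000  +0.2857  +0.2857  -0.1429  +0.0714  -0.3571]
  T[1,:] = [+0.0000  +0.0330  -0.1978  +0.0604  +0.2005  +0.0357]
  T[2,:] = [+0.0000  +0.0330  +0.0422  -0.1396  -0.1595  +0.1957]
  T[3,:] = [+0.0000  -0.0168  -0.0450  +0.0319  -0.0207  +0.3551]
  T[4,:] = [+0.0000  +0.0312  +0.0665  -0.0607  -0.0634  -0.1365]
  T[5,:] = [+0.0000  -0.0228  -0.0405  -0.0067  -0.0312  +0.1119]
|roots of det(T-λI)|: 0.1580, 0.1318, 0.1318, 0.0713, 0.0381, 0.0000.
ρ(T) = max|λ| = 0.1580; 0.1580 < 1: convergent.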